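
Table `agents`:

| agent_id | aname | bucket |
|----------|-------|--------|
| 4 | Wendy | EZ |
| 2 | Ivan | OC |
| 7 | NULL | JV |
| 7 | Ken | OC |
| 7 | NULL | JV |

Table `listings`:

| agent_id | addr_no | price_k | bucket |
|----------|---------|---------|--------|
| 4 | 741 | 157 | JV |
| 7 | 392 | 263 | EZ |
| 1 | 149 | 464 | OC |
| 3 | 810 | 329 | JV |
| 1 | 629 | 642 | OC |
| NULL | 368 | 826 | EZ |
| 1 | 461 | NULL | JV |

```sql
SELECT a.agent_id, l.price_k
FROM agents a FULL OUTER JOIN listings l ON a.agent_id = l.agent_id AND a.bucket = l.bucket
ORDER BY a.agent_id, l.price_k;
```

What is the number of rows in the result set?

12

FULL OUTER JOIN keeps every row from both sides; unmatched rows get NULL for the other side's columns.
Matching on a.agent_id = l.agent_id AND a.bucket = l.bucket. A NULL in a compared column never satisfies the condition.
- agent_id=4, bucket=EZ: no l row matches, row kept with l columns NULL.
- agent_id=2, bucket=OC: no l row matches, row kept with l columns NULL.
- agent_id=7, bucket=JV: no l row matches, row kept with l columns NULL.
- agent_id=7, bucket=OC: no l row matches, row kept with l columns NULL.
- agent_id=7, bucket=JV: no l row matches, row kept with l columns NULL.
- 7 l row(s) had no a match → kept, a columns NULL.
Total: 0 matched + 12 padded = 12 rows.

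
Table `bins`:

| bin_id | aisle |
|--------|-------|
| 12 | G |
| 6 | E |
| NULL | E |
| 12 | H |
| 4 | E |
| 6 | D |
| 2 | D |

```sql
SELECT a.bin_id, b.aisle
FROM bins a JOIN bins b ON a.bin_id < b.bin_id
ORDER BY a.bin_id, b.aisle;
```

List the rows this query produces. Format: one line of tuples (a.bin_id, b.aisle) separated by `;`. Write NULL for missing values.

INNER JOIN keeps only pairs where the ON condition holds.
Matching on a.bin_id < b.bin_id. A NULL in a compared column never satisfies the condition.
- bin_id=12: no matching b row, dropped.
- bin_id=6: 2 matching b row(s), so 2 row(s) emitted.
- bin_id=NULL: no matching b row, dropped.
- bin_id=12: no matching b row, dropped.
- bin_id=4: 4 matching b row(s), so 4 row(s) emitted.
- bin_id=6: 2 matching b row(s), so 2 row(s) emitted.
- bin_id=2: 5 matching b row(s), so 5 row(s) emitted.

(2, D); (2, E); (2, E); (2, G); (2, H); (4, D); (4, E); (4, G); (4, H); (6, G); (6, G); (6, H); (6, H)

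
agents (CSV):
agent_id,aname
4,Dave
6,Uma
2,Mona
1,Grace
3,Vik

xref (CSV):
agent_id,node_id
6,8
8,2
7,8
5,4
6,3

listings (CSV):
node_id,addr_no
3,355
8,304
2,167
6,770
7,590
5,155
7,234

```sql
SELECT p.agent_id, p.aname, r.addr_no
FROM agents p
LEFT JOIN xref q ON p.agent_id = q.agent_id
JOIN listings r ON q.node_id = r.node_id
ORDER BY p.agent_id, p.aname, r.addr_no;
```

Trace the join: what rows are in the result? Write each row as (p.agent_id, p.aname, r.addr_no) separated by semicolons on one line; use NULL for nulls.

(6, Uma, 304); (6, Uma, 355)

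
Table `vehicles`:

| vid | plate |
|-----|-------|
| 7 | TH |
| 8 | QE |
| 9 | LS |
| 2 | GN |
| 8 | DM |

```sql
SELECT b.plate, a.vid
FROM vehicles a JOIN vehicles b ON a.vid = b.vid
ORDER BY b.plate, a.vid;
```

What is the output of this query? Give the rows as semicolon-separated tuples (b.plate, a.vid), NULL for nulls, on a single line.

(DM, 8); (DM, 8); (GN, 2); (LS, 9); (QE, 8); (QE, 8); (TH, 7)

INNER JOIN keeps only pairs where the ON condition holds.
Matching on a.vid = b.vid.
Matched pairs: 7.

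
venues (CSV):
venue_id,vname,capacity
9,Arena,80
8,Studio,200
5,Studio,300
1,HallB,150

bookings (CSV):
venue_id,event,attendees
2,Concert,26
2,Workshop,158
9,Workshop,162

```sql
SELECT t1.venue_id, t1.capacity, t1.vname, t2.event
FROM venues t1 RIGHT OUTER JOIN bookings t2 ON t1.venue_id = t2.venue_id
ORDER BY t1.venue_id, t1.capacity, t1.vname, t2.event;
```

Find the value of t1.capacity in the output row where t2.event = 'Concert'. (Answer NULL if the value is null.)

NULL

RIGHT JOIN keeps every row from `bookings`; unmatched rows get NULL for `venues`'s columns.
Matching on t1.venue_id = t2.venue_id.
Matched pairs: 1; unmatched t2 rows kept: 2.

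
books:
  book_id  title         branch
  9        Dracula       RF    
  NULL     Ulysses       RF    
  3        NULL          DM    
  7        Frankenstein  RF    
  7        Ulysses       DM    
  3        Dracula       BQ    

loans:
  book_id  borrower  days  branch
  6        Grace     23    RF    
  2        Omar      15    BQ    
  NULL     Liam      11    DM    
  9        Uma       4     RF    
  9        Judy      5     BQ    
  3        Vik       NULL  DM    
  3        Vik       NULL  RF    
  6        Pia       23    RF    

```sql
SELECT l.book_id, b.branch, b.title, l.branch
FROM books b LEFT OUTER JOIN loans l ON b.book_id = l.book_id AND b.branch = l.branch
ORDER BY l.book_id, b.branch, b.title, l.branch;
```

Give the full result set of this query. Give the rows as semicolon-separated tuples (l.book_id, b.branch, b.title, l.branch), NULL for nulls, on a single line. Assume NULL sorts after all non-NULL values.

LEFT JOIN keeps every row from `books`; unmatched rows get NULL for `loans`'s columns.
Matching on b.book_id = l.book_id AND b.branch = l.branch. A NULL in a compared column never satisfies the condition.
- b[0] book_id=9, branch=RF → 1 match(es) in l → 1 row(s).
- b[1] book_id=NULL, branch=RF → no match; kept with NULLs on the l side.
- b[2] book_id=3, branch=DM → 1 match(es) in l → 1 row(s).
- b[3] book_id=7, branch=RF → no match; kept with NULLs on the l side.
- b[4] book_id=7, branch=DM → no match; kept with NULLs on the l side.
- b[5] book_id=3, branch=BQ → no match; kept with NULLs on the l side.
After projecting and ordering:
l.book_id | b.branch | b.title | l.branch
3 | DM | NULL | DM
9 | RF | Dracula | RF
NULL | BQ | Dracula | NULL
NULL | DM | Ulysses | NULL
NULL | RF | Frankenstein | NULL
NULL | RF | Ulysses | NULL

(3, DM, NULL, DM); (9, RF, Dracula, RF); (NULL, BQ, Dracula, NULL); (NULL, DM, Ulysses, NULL); (NULL, RF, Frankenstein, NULL); (NULL, RF, Ulysses, NULL)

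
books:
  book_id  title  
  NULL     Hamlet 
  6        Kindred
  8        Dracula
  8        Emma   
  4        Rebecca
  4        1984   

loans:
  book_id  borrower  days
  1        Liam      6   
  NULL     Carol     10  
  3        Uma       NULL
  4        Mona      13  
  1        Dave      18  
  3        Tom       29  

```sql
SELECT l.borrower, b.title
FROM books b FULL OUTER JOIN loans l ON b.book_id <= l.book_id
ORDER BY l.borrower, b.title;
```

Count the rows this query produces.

FULL OUTER JOIN keeps every row from both sides; unmatched rows get NULL for the other side's columns.
Matching on b.book_id <= l.book_id. A NULL in a compared column never satisfies the condition.
- book_id=NULL: no l row matches, row kept with l columns NULL.
- book_id=6: no l row matches, row kept with l columns NULL.
- book_id=8: no l row matches, row kept with l columns NULL.
- book_id=8: no l row matches, row kept with l columns NULL.
- book_id=4: 1 matching l row(s), so 1 row(s) emitted.
- book_id=4: 1 matching l row(s), so 1 row(s) emitted.
- 5 l row(s) had no b match → kept, b columns NULL.
Total: 2 matched + 9 padded = 11 rows.

11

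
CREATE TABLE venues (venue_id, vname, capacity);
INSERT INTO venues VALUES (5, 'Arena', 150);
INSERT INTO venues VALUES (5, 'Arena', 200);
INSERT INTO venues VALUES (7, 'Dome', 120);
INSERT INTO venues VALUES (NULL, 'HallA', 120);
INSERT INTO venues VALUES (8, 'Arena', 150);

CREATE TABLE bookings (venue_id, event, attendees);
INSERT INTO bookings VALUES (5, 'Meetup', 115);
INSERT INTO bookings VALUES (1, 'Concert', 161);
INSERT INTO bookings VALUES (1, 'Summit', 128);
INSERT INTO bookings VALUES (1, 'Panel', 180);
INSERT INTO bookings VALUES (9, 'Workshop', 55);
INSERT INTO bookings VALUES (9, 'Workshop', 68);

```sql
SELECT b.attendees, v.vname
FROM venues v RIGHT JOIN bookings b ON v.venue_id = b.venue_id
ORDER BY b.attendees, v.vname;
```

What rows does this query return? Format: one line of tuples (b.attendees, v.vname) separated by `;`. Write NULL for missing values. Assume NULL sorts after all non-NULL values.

(55, NULL); (68, NULL); (115, Arena); (115, Arena); (128, NULL); (161, NULL); (180, NULL)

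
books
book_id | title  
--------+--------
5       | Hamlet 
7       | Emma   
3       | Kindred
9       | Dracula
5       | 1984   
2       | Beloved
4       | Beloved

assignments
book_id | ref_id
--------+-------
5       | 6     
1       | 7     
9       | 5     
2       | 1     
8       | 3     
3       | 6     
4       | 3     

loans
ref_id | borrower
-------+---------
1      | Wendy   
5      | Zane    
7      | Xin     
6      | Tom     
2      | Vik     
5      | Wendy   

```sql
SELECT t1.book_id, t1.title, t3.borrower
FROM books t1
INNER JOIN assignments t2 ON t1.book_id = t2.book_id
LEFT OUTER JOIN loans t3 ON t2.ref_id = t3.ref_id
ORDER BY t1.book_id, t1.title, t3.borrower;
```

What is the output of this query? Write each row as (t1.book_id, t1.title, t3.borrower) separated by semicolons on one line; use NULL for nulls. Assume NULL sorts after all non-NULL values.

Evaluate left to right. First `books t1 INNER JOIN assignments t2` on book_id: 6 row(s).
Then LEFT JOIN `loans t3` on ref_id: each of those 6 rows is kept; rows whose t2.ref_id has no match in t3 get NULL for t3's columns.

(2, Beloved, Wendy); (3, Kindred, Tom); (4, Beloved, NULL); (5, 1984, Tom); (5, Hamlet, Tom); (9, Dracula, Wendy); (9, Dracula, Zane)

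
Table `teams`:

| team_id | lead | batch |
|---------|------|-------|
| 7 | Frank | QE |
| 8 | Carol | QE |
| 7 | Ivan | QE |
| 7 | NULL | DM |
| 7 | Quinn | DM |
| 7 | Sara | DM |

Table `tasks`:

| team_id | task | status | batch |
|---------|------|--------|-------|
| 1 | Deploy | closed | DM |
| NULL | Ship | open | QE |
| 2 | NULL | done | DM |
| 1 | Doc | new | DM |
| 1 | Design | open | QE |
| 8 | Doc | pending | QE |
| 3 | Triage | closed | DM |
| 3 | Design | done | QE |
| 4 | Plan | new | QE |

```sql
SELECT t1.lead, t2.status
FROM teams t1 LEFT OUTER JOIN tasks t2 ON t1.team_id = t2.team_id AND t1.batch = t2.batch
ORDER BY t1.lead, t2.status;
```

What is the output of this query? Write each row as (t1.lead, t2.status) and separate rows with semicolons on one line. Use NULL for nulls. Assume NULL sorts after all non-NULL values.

(Carol, pending); (Frank, NULL); (Ivan, NULL); (Quinn, NULL); (Sara, NULL); (NULL, NULL)

LEFT JOIN keeps every row from `teams`; unmatched rows get NULL for `tasks`'s columns.
Matching on t1.team_id = t2.team_id AND t1.batch = t2.batch. A NULL in a compared column never satisfies the condition.
- t1 row (team_id=7, batch=QE): no match → kept, t2 columns NULL.
- t1 row (team_id=8, batch=QE): matches 1 t2 row(s) → 1 output row(s).
- t1 row (team_id=7, batch=QE): no match → kept, t2 columns NULL.
- t1 row (team_id=7, batch=DM): no match → kept, t2 columns NULL.
- t1 row (team_id=7, batch=DM): no match → kept, t2 columns NULL.
- t1 row (team_id=7, batch=DM): no match → kept, t2 columns NULL.
After projecting and ordering:
t1.lead | t2.status
Carol | pending
Frank | NULL
Ivan | NULL
Quinn | NULL
Sara | NULL
NULL | NULL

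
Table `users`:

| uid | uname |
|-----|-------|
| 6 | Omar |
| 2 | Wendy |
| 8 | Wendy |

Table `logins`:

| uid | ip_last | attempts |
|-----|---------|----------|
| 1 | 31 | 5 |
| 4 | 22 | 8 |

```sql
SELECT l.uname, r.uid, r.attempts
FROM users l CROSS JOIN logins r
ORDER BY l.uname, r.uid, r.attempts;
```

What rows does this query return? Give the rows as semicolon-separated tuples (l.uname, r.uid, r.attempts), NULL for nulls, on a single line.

CROSS JOIN pairs every row of `users` with every row of `logins`: 3 × 2 = 6 rows.

(Omar, 1, 5); (Omar, 4, 8); (Wendy, 1, 5); (Wendy, 1, 5); (Wendy, 4, 8); (Wendy, 4, 8)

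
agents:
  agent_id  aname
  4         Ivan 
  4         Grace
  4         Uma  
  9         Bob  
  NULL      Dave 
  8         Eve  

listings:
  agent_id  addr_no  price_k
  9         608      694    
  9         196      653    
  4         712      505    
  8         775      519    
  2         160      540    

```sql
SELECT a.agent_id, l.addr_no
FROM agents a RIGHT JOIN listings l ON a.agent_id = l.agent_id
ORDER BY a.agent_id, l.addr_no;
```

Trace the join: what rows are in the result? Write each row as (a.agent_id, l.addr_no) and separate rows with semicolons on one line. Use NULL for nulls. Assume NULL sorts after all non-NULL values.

(4, 712); (4, 712); (4, 712); (8, 775); (9, 196); (9, 608); (NULL, 160)

RIGHT JOIN keeps every row from `listings`; unmatched rows get NULL for `agents`'s columns.
Matching on a.agent_id = l.agent_id. A NULL in a compared column never satisfies the condition.
- a (agent_id=4) pairs with 1 row(s) of l.
- a (agent_id=4) pairs with 1 row(s) of l.
- a (agent_id=4) pairs with 1 row(s) of l.
- a (agent_id=9) pairs with 2 row(s) of l.
- a (agent_id=NULL) has no partner in l.
- a (agent_id=8) pairs with 1 row(s) of l.
- plus 1 unmatched l row(s), each kept with NULL a columns.
After projecting and ordering:
a.agent_id | l.addr_no
4 | 712
4 | 712
4 | 712
8 | 775
9 | 196
9 | 608
NULL | 160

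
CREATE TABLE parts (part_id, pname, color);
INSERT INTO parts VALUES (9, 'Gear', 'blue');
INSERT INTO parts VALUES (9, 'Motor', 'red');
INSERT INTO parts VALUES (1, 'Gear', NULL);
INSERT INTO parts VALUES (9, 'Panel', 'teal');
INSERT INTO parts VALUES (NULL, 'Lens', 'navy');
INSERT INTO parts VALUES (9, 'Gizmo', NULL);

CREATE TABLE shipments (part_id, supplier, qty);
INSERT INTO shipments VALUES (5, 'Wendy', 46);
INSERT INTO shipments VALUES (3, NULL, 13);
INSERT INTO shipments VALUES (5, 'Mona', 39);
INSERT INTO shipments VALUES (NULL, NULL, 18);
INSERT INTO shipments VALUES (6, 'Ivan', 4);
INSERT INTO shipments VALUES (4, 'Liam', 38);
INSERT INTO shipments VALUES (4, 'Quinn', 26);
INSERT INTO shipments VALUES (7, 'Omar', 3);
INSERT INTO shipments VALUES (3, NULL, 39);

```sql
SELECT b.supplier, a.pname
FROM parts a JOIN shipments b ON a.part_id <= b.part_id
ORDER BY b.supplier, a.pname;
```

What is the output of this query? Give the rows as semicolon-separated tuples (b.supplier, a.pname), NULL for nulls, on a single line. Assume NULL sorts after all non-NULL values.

(Ivan, Gear); (Liam, Gear); (Mona, Gear); (Omar, Gear); (Quinn, Gear); (Wendy, Gear); (NULL, Gear); (NULL, Gear)

INNER JOIN keeps only pairs where the ON condition holds.
Matching on a.part_id <= b.part_id. A NULL in a compared column never satisfies the condition.
- a[0] part_id=9 → no match; dropped.
- a[1] part_id=9 → no match; dropped.
- a[2] part_id=1 → 8 match(es) in b → 8 row(s).
- a[3] part_id=9 → no match; dropped.
- a[4] part_id=NULL → no match; dropped.
- a[5] part_id=9 → no match; dropped.
After projecting and ordering:
b.supplier | a.pname
Ivan | Gear
Liam | Gear
Mona | Gear
Omar | Gear
Quinn | Gear
Wendy | Gear
NULL | Gear
NULL | Gear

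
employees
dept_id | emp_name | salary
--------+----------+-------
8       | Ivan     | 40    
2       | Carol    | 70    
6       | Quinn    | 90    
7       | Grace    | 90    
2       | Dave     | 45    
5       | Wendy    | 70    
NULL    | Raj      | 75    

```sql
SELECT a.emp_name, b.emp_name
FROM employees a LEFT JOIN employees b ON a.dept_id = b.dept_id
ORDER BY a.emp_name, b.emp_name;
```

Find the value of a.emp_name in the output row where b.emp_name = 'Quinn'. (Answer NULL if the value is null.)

Quinn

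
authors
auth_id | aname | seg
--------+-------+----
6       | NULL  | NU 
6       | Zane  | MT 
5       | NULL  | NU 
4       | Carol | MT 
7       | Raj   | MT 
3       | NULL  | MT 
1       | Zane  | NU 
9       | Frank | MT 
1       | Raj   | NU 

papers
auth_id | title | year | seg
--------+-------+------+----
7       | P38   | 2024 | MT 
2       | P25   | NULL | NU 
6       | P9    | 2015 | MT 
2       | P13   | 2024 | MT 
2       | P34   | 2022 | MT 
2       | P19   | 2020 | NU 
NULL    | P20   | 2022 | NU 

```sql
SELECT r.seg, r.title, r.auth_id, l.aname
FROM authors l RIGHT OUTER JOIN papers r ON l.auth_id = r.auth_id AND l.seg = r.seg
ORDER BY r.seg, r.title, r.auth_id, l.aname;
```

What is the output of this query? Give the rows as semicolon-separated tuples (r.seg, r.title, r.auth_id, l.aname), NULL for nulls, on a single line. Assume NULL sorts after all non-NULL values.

(MT, P13, 2, NULL); (MT, P34, 2, NULL); (MT, P38, 7, Raj); (MT, P9, 6, Zane); (NU, P19, 2, NULL); (NU, P20, NULL, NULL); (NU, P25, 2, NULL)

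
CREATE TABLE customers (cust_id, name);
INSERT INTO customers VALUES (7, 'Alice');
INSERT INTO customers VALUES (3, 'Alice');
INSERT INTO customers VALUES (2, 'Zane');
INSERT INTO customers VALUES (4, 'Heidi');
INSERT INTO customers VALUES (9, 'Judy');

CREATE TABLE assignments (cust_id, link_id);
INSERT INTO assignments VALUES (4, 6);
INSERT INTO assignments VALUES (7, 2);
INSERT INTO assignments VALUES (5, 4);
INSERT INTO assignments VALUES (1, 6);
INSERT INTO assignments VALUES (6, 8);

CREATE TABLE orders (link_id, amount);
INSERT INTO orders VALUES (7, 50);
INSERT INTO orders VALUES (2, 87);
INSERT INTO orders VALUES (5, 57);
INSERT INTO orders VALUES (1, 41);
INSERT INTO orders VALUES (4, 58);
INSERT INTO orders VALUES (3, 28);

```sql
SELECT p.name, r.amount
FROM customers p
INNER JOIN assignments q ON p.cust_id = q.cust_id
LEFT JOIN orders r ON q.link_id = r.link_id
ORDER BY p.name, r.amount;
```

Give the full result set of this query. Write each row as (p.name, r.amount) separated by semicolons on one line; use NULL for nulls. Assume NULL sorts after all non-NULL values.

(Alice, 87); (Heidi, NULL)

Evaluate left to right. First `customers p INNER JOIN assignments q` on cust_id: 2 row(s).
Then LEFT JOIN `orders r` on link_id: each of those 2 rows is kept; rows whose q.link_id has no match in r get NULL for r's columns.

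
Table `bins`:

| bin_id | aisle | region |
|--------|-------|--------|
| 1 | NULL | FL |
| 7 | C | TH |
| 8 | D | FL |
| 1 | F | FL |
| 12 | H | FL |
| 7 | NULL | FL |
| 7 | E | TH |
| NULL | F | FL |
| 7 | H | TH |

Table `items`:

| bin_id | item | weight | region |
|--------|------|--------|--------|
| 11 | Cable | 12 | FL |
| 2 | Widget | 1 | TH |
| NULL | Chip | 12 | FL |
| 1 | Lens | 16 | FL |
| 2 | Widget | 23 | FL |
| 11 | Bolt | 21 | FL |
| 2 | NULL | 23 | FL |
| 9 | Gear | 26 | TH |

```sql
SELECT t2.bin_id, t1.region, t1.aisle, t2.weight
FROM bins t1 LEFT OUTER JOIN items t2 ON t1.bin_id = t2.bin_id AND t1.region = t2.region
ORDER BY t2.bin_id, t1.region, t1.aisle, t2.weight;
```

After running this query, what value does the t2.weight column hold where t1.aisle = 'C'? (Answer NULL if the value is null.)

LEFT JOIN keeps every row from `bins`; unmatched rows get NULL for `items`'s columns.
Matching on t1.bin_id = t2.bin_id AND t1.region = t2.region. A NULL in a compared column never satisfies the condition.
- t1[0] bin_id=1, region=FL → 1 match(es) in t2 → 1 row(s).
- t1[1] bin_id=7, region=TH → no match; kept with NULLs on the t2 side.
- t1[2] bin_id=8, region=FL → no match; kept with NULLs on the t2 side.
- t1[3] bin_id=1, region=FL → 1 match(es) in t2 → 1 row(s).
- t1[4] bin_id=12, region=FL → no match; kept with NULLs on the t2 side.
- t1[5] bin_id=7, region=FL → no match; kept with NULLs on the t2 side.
- t1[6] bin_id=7, region=TH → no match; kept with NULLs on the t2 side.
- t1[7] bin_id=NULL, region=FL → no match; kept with NULLs on the t2 side.
- t1[8] bin_id=7, region=TH → no match; kept with NULLs on the t2 side.

NULL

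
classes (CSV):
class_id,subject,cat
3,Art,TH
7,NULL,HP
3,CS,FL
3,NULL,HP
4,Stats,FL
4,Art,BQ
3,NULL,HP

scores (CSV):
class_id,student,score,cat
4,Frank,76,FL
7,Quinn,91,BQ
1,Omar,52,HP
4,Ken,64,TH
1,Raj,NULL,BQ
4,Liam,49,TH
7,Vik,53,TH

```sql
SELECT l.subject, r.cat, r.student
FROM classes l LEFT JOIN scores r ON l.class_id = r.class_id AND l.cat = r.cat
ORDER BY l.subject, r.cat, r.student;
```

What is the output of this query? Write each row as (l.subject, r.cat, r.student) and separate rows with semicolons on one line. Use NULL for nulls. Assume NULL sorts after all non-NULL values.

LEFT JOIN keeps every row from `classes`; unmatched rows get NULL for `scores`'s columns.
Matching on l.class_id = r.class_id AND l.cat = r.cat.
- l (class_id=3, cat=TH) has no partner → padded with NULL.
- l (class_id=7, cat=HP) has no partner → padded with NULL.
- l (class_id=3, cat=FL) has no partner → padded with NULL.
- l (class_id=3, cat=HP) has no partner → padded with NULL.
- l (class_id=4, cat=FL) pairs with 1 row(s) of r.
- l (class_id=4, cat=BQ) has no partner → padded with NULL.
- l (class_id=3, cat=HP) has no partner → padded with NULL.
After projecting and ordering:
l.subject | r.cat | r.student
Art | NULL | NULL
Art | NULL | NULL
CS | NULL | NULL
Stats | FL | Frank
NULL | NULL | NULL
NULL | NULL | NULL
NULL | NULL | NULL

(Art, NULL, NULL); (Art, NULL, NULL); (CS, NULL, NULL); (Stats, FL, Frank); (NULL, NULL, NULL); (NULL, NULL, NULL); (NULL, NULL, NULL)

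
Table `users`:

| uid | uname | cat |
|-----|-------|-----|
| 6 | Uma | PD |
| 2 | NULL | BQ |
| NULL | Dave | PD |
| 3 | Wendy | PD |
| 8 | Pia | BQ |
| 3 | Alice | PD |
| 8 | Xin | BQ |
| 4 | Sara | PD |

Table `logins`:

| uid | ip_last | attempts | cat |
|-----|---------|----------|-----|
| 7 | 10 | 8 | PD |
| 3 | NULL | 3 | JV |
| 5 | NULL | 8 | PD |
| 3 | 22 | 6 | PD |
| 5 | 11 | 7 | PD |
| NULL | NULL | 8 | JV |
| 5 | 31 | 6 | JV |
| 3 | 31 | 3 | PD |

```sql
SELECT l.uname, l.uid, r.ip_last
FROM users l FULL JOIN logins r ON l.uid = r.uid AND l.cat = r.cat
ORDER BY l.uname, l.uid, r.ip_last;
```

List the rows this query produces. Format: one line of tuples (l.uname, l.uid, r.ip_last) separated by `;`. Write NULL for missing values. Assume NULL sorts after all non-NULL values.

(Alice, 3, 22); (Alice, 3, 31); (Dave, NULL, NULL); (Pia, 8, NULL); (Sara, 4, NULL); (Uma, 6, NULL); (Wendy, 3, 22); (Wendy, 3, 31); (Xin, 8, NULL); (NULL, 2, NULL); (NULL, NULL, 10); (NULL, NULL, 11); (NULL, NULL, 31); (NULL, NULL, NULL); (NULL, NULL, NULL); (NULL, NULL, NULL)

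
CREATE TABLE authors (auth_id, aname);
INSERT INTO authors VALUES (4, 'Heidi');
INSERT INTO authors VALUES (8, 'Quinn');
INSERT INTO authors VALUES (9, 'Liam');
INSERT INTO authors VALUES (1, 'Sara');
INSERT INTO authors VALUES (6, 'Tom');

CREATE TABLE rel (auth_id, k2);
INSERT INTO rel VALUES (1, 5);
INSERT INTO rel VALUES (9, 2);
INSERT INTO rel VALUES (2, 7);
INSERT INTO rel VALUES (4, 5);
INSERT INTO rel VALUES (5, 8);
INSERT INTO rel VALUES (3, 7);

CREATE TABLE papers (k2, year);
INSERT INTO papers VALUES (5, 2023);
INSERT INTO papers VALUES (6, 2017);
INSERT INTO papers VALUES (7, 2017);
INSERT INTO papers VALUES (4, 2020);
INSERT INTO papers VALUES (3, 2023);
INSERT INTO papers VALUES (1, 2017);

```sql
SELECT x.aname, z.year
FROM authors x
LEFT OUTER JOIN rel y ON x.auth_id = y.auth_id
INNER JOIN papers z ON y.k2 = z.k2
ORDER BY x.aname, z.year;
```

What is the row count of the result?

Step 1 — x LEFT JOIN y on auth_id → 5 row(s).
Then INNER JOIN `papers z` on k2: keep only rows whose y.k2 appears in z.
Result: 2 row(s).

2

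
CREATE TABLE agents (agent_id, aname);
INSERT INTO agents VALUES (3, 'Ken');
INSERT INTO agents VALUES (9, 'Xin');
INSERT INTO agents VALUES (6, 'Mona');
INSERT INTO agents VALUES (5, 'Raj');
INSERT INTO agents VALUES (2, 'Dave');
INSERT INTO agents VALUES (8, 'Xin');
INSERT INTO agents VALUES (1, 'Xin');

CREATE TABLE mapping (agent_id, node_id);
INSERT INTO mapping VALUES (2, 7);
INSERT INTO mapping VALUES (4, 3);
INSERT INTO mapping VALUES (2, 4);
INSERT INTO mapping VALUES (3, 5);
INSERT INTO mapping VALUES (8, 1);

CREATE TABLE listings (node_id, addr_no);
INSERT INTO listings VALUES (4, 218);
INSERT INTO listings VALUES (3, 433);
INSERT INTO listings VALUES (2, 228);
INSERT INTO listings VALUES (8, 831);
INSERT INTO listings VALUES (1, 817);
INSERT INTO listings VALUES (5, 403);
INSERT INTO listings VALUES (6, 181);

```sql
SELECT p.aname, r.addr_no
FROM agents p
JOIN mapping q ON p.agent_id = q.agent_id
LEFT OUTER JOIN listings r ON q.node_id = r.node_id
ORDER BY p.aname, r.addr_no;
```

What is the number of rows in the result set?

4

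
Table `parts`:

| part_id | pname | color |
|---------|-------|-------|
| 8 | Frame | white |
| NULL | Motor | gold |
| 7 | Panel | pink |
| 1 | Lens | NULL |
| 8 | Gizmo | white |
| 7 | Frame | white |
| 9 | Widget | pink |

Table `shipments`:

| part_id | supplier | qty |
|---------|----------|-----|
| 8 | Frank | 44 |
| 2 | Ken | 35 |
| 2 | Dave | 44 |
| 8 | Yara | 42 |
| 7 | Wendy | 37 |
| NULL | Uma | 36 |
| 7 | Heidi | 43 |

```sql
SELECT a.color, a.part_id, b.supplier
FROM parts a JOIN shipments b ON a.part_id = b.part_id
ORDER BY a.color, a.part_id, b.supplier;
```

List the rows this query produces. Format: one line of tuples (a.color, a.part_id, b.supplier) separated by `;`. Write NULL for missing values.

(pink, 7, Heidi); (pink, 7, Wendy); (white, 7, Heidi); (white, 7, Wendy); (white, 8, Frank); (white, 8, Frank); (white, 8, Yara); (white, 8, Yara)

INNER JOIN keeps only pairs where the ON condition holds.
Matching on a.part_id = b.part_id. A NULL in a compared column never satisfies the condition.
Matched pairs: 8.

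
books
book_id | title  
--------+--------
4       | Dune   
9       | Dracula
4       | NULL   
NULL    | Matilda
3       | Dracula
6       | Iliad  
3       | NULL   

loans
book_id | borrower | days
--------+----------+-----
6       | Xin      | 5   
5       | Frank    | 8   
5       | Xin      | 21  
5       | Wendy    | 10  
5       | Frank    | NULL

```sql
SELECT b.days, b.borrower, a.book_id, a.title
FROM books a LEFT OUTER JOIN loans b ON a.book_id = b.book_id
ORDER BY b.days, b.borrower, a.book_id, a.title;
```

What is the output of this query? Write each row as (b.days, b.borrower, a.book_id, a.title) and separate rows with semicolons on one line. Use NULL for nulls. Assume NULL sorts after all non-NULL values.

LEFT JOIN keeps every row from `books`; unmatched rows get NULL for `loans`'s columns.
Matching on a.book_id = b.book_id. A NULL in a compared column never satisfies the condition.
Matched pairs: 1; unmatched a rows kept: 6.

(5, Xin, 6, Iliad); (NULL, NULL, 3, Dracula); (NULL, NULL, 3, NULL); (NULL, NULL, 4, Dune); (NULL, NULL, 4, NULL); (NULL, NULL, 9, Dracula); (NULL, NULL, NULL, Matilda)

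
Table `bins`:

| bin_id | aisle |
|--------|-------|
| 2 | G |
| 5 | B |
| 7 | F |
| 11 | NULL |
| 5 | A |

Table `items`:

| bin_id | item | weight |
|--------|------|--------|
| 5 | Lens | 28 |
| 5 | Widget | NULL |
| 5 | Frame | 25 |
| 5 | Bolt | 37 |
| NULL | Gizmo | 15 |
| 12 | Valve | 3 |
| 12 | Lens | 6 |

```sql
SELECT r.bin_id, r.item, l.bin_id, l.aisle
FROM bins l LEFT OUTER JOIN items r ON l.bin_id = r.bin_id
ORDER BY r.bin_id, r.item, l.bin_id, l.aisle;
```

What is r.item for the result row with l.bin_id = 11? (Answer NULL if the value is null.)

NULL

LEFT JOIN keeps every row from `bins`; unmatched rows get NULL for `items`'s columns.
Matching on l.bin_id = r.bin_id. A NULL in a compared column never satisfies the condition.
Matched pairs: 8; unmatched l rows kept: 3.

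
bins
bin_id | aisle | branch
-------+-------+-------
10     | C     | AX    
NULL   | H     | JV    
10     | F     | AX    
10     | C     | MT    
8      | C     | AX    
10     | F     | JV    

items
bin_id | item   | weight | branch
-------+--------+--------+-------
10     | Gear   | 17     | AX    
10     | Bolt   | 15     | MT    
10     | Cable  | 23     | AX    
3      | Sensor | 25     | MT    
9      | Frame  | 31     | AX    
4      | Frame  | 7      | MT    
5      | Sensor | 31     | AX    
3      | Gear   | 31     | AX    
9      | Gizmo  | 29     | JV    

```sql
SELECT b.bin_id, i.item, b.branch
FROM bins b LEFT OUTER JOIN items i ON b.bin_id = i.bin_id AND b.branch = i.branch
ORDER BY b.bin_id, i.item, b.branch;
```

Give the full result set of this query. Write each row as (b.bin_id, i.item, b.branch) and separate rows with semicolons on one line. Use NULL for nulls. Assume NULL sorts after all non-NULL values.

LEFT JOIN keeps every row from `bins`; unmatched rows get NULL for `items`'s columns.
Matching on b.bin_id = i.bin_id AND b.branch = i.branch. A NULL in a compared column never satisfies the condition.
Matched pairs: 5; unmatched b rows kept: 3.

(8, NULL, AX); (10, Bolt, MT); (10, Cable, AX); (10, Cable, AX); (10, Gear, AX); (10, Gear, AX); (10, NULL, JV); (NULL, NULL, JV)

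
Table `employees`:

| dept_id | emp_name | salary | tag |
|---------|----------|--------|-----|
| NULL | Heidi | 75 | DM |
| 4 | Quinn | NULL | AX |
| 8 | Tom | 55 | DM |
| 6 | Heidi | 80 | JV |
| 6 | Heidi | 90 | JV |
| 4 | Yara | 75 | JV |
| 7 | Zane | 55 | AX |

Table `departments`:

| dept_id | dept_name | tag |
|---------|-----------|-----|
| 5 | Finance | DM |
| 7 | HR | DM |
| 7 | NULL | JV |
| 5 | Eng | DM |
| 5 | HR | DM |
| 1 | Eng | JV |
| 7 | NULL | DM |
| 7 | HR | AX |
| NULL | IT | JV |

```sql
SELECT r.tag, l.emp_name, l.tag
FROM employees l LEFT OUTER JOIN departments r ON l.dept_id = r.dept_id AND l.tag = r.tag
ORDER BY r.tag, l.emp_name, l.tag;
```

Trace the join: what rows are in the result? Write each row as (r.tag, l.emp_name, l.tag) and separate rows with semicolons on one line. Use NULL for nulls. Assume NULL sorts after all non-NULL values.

LEFT JOIN keeps every row from `employees`; unmatched rows get NULL for `departments`'s columns.
Matching on l.dept_id = r.dept_id AND l.tag = r.tag. A NULL in a compared column never satisfies the condition.
- l row (dept_id=NULL, tag=DM): no match → kept, r columns NULL.
- l row (dept_id=4, tag=AX): no match → kept, r columns NULL.
- l row (dept_id=8, tag=DM): no match → kept, r columns NULL.
- l row (dept_id=6, tag=JV): no match → kept, r columns NULL.
- l row (dept_id=6, tag=JV): no match → kept, r columns NULL.
- l row (dept_id=4, tag=JV): no match → kept, r columns NULL.
- l row (dept_id=7, tag=AX): matches 1 r row(s) → 1 output row(s).
After projecting and ordering:
r.tag | l.emp_name | l.tag
AX | Zane | AX
NULL | Heidi | DM
NULL | Heidi | JV
NULL | Heidi | JV
NULL | Quinn | AX
NULL | Tom | DM
NULL | Yara | JV

(AX, Zane, AX); (NULL, Heidi, DM); (NULL, Heidi, JV); (NULL, Heidi, JV); (NULL, Quinn, AX); (NULL, Tom, DM); (NULL, Yara, JV)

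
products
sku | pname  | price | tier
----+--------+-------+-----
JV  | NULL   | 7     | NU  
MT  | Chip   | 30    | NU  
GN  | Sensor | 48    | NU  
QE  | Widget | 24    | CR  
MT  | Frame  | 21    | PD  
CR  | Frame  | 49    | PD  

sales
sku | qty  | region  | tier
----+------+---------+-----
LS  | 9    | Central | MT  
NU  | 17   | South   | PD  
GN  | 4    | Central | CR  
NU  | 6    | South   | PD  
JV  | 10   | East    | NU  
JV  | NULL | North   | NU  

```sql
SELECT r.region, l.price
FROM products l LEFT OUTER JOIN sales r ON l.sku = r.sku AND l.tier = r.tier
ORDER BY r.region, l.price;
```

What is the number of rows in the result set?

7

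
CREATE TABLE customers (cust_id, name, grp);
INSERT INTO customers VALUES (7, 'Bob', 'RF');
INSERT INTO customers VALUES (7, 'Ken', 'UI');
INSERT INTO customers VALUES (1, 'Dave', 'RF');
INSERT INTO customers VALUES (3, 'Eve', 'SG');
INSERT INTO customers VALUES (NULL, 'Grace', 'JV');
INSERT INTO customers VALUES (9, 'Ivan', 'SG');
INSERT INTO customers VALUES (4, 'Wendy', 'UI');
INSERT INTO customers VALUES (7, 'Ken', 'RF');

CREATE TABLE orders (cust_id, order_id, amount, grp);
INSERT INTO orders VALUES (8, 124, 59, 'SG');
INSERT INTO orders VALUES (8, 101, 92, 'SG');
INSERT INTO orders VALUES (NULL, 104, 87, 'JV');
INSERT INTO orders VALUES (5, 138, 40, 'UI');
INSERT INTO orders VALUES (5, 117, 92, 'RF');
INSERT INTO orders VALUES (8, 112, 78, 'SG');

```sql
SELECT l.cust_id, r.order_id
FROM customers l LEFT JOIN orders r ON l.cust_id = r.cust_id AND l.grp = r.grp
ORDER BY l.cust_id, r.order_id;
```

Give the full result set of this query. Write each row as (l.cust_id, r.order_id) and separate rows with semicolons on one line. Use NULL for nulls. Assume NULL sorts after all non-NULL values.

(1, NULL); (3, NULL); (4, NULL); (7, NULL); (7, NULL); (7, NULL); (9, NULL); (NULL, NULL)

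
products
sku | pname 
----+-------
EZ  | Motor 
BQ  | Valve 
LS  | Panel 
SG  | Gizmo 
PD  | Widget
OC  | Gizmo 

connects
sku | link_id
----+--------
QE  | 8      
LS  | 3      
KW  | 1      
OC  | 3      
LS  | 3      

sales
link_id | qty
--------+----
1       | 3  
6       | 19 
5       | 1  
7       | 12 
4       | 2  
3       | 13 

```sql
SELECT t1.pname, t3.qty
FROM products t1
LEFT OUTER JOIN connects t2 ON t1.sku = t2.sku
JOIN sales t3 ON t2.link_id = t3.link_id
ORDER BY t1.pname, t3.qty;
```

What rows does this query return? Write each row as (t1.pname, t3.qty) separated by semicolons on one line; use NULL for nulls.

Evaluate left to right. First `products t1 LEFT JOIN connects t2` on sku: 7 row(s).
Then INNER JOIN `sales t3` on link_id: keep only rows whose t2.link_id appears in t3.

(Gizmo, 13); (Panel, 13); (Panel, 13)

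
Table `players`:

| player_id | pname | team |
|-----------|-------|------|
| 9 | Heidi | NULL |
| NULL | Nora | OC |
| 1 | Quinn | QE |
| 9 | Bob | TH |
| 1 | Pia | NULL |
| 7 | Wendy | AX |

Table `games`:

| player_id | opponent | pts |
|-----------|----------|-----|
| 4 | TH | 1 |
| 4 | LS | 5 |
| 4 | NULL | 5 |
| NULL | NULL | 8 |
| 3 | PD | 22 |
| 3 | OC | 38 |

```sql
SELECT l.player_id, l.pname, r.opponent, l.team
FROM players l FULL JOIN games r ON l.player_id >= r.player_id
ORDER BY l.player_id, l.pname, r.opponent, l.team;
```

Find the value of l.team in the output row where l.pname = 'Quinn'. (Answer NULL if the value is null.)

FULL OUTER JOIN keeps every row from both sides; unmatched rows get NULL for the other side's columns.
Matching on l.player_id >= r.player_id. A NULL in a compared column never satisfies the condition.
Matched pairs: 15; unmatched l rows kept: 3; unmatched r rows kept: 1.

QE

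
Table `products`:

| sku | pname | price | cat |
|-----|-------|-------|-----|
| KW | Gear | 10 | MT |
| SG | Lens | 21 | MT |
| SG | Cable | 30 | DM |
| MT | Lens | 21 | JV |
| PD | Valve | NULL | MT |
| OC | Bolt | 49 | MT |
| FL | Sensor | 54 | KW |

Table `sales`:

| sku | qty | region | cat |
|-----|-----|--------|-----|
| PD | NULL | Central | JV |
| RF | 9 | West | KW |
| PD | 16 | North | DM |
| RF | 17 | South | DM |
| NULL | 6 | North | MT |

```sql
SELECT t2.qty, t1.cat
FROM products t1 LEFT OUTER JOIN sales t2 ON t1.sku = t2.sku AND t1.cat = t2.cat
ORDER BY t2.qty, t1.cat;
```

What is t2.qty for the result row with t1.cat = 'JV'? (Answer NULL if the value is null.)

NULL

LEFT JOIN keeps every row from `products`; unmatched rows get NULL for `sales`'s columns.
Matching on t1.sku = t2.sku AND t1.cat = t2.cat. A NULL in a compared column never satisfies the condition.
- t1[0] sku=KW, cat=MT → no match; kept with NULLs on the t2 side.
- t1[1] sku=SG, cat=MT → no match; kept with NULLs on the t2 side.
- t1[2] sku=SG, cat=DM → no match; kept with NULLs on the t2 side.
- t1[3] sku=MT, cat=JV → no match; kept with NULLs on the t2 side.
- t1[4] sku=PD, cat=MT → no match; kept with NULLs on the t2 side.
- t1[5] sku=OC, cat=MT → no match; kept with NULLs on the t2 side.
- t1[6] sku=FL, cat=KW → no match; kept with NULLs on the t2 side.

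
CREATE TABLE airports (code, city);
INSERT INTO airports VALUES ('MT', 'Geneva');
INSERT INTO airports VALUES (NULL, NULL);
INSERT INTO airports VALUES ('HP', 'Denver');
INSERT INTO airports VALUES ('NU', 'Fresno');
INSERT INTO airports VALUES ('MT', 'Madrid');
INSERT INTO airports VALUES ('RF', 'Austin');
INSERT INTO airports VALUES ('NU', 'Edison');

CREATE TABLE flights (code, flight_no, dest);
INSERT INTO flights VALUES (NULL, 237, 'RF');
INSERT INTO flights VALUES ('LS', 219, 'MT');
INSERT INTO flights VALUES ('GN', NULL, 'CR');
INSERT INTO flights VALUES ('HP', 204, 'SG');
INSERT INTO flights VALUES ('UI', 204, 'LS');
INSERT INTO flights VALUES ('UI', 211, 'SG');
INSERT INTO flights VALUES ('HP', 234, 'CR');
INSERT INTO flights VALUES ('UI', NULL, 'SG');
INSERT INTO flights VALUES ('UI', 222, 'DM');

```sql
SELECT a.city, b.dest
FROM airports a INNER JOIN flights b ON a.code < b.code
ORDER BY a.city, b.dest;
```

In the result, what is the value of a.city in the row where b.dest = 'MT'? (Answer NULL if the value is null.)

INNER JOIN keeps only pairs where the ON condition holds.
Matching on a.code < b.code. A NULL in a compared column never satisfies the condition.
Matched pairs: 25.

Denver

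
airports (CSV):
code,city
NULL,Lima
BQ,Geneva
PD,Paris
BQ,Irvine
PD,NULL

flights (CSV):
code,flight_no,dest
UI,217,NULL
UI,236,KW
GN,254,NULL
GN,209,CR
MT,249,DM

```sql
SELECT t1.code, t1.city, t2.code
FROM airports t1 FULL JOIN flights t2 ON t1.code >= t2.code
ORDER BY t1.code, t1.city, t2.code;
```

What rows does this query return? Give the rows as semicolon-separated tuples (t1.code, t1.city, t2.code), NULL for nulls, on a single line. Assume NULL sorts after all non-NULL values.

(BQ, Geneva, NULL); (BQ, Irvine, NULL); (PD, Paris, GN); (PD, Paris, GN); (PD, Paris, MT); (PD, NULL, GN); (PD, NULL, GN); (PD, NULL, MT); (NULL, Lima, NULL); (NULL, NULL, UI); (NULL, NULL, UI)

FULL OUTER JOIN keeps every row from both sides; unmatched rows get NULL for the other side's columns.
Matching on t1.code >= t2.code. A NULL in a compared column never satisfies the condition.
- t1[0] code=NULL → no match; kept with NULLs on the t2 side.
- t1[1] code=BQ → no match; kept with NULLs on the t2 side.
- t1[2] code=PD → 3 match(es) in t2 → 3 row(s).
- t1[3] code=BQ → no match; kept with NULLs on the t2 side.
- t1[4] code=PD → 3 match(es) in t2 → 3 row(s).
- 2 t2 row(s) had no t1 match → kept, t1 columns NULL.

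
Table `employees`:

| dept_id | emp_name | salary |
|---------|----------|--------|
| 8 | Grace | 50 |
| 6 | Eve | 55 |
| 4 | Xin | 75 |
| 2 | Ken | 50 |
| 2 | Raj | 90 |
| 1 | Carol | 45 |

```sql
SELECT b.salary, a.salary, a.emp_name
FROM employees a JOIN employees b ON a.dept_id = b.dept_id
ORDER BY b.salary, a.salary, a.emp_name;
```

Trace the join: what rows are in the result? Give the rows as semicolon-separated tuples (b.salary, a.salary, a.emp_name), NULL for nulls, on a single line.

(45, 45, Carol); (50, 50, Grace); (50, 50, Ken); (50, 90, Raj); (55, 55, Eve); (75, 75, Xin); (90, 50, Ken); (90, 90, Raj)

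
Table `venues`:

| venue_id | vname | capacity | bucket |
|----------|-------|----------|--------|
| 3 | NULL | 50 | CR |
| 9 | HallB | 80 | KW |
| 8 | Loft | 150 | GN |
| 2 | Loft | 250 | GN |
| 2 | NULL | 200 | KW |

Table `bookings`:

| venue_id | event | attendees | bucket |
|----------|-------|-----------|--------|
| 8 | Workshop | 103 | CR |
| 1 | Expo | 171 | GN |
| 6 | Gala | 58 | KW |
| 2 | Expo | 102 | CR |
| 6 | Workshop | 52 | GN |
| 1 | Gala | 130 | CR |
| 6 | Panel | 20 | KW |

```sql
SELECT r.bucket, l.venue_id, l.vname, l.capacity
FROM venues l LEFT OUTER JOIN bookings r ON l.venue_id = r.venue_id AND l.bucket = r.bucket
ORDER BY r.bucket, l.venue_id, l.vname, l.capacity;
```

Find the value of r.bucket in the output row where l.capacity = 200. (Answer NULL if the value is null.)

LEFT JOIN keeps every row from `venues`; unmatched rows get NULL for `bookings`'s columns.
Matching on l.venue_id = r.venue_id AND l.bucket = r.bucket.
- venue_id=3, bucket=CR: no r row matches, row kept with r columns NULL.
- venue_id=9, bucket=KW: no r row matches, row kept with r columns NULL.
- venue_id=8, bucket=GN: no r row matches, row kept with r columns NULL.
- venue_id=2, bucket=GN: no r row matches, row kept with r columns NULL.
- venue_id=2, bucket=KW: no r row matches, row kept with r columns NULL.

NULL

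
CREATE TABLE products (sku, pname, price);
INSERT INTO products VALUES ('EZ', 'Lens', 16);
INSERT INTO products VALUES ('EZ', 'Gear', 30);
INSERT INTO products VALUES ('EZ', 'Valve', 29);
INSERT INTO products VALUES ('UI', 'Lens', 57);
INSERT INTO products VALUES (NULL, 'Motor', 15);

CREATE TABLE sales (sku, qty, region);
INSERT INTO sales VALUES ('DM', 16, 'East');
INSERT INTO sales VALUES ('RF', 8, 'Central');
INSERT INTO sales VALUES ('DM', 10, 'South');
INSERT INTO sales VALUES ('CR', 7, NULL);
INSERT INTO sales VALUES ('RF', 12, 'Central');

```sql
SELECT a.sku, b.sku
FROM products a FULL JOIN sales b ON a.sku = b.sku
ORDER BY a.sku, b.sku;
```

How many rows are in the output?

FULL OUTER JOIN keeps every row from both sides; unmatched rows get NULL for the other side's columns.
Matching on a.sku = b.sku. A NULL in a compared column never satisfies the condition.
Matched pairs: 0; unmatched a rows kept: 5; unmatched b rows kept: 5.
Total: 0 matched + 10 padded = 10 rows.

10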